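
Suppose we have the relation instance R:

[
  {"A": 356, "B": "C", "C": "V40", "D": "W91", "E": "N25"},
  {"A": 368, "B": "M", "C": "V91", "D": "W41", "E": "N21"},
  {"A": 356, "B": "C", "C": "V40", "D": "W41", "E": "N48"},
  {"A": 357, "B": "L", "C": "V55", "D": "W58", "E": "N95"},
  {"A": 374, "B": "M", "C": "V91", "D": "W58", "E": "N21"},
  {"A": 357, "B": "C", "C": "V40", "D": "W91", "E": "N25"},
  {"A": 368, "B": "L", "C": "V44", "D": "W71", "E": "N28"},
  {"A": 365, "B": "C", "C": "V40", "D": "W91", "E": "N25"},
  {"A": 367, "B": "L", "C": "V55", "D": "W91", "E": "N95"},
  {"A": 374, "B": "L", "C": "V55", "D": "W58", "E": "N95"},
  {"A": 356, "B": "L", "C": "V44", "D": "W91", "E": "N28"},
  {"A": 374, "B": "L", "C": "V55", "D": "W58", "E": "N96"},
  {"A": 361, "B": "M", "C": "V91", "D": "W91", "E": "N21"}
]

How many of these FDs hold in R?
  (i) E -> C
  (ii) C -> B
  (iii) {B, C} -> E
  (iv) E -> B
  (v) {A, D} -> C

(i) E -> C: every LHS value maps to a single RHS value — holds.
(ii) C -> B: every LHS value maps to a single RHS value — holds.
(iii) {B, C} -> E: (B=C, C=V40): 4 rows → E takes values {N25, N48} — violation; (B=L, C=V55): 4 rows → E takes values {N95, N96} — violation — fails.
(iv) E -> B: every LHS value maps to a single RHS value — holds.
(v) {A, D} -> C: (A=356, D=W91): 2 rows → C takes values {V40, V44} — violation; (A=374, D=W58): 3 rows → C takes values {V91, V55} — violation — fails.
3 of the 5 dependencies hold.

3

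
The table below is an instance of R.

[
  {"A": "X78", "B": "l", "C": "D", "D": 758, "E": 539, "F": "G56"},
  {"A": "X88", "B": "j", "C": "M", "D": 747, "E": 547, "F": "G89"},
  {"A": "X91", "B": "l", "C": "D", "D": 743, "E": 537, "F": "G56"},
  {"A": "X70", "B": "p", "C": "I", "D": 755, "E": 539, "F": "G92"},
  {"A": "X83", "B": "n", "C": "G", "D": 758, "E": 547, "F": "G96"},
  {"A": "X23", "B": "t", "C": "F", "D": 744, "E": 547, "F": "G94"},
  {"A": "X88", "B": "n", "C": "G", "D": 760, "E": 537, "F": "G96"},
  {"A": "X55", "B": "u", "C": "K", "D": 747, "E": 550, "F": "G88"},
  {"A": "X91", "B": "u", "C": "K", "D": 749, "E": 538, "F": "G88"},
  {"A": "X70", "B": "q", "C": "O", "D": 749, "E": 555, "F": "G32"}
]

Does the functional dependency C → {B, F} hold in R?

C=D: 2 rows → {B,F} = (l, G56), (l, G56) ✓
C=M: 1 row → {B,F} = (j, G89) ✓
C=I: 1 row → {B,F} = (p, G92) ✓
C=G: 2 rows → {B,F} = (n, G96), (n, G96) ✓
C=F: 1 row → {B,F} = (t, G94) ✓
C=K: 2 rows → {B,F} = (u, G88), (u, G88) ✓
C=O: 1 row → {B,F} = (q, G32) ✓
Every C value is associated with a single {B, F} value, so C → {B, F} holds.

Yes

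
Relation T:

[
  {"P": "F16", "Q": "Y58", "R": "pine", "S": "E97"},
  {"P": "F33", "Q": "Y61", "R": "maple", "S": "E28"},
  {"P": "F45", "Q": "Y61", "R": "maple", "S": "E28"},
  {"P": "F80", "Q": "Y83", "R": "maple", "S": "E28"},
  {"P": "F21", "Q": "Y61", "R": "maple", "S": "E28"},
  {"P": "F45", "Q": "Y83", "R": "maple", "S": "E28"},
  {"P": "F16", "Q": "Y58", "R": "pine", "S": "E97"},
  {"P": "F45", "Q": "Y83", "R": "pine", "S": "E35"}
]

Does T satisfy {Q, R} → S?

(Q=Y58, R=pine): 2 rows → S = E97, E97 ✓
(Q=Y61, R=maple): 3 rows → S = E28, E28, E28 ✓
(Q=Y83, R=maple): 2 rows → S = E28, E28 ✓
(Q=Y83, R=pine): 1 row → S = E35 ✓
Every {Q, R} value is associated with a single S value, so {Q, R} → S holds.

Yes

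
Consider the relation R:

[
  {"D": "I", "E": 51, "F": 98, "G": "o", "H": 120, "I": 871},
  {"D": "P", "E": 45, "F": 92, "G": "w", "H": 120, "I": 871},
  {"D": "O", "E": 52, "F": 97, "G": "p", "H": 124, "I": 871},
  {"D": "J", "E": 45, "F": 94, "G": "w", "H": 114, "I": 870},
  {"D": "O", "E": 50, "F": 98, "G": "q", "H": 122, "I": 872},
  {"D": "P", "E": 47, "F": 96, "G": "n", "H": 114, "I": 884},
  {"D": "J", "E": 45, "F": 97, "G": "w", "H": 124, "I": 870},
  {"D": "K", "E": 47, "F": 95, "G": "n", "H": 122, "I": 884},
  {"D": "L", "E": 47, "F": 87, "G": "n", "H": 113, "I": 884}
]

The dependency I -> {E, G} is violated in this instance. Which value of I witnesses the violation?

I=871: 3 rows → {E,G} takes values {(51, o), (45, w), (52, p)} — violation
I=870: 2 rows → {E,G} = (45, w), (45, w) ✓
I=872: 1 row → {E,G} = (50, q) ✓
I=884: 3 rows → {E,G} = (47, n), (47, n), (47, n) ✓
The only I value with inconsistent RHS is I=871.

871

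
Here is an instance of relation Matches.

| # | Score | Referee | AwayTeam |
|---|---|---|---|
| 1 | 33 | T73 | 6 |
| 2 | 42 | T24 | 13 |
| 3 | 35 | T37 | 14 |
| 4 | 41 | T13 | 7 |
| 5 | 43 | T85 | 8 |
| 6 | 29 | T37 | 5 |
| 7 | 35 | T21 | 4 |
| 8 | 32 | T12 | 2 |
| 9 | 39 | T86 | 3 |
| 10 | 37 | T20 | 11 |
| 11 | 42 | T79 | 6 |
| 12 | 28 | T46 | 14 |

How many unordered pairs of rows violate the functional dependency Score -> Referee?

Score=42: violating pairs (2,11) — 1 pair.
Score=35: violating pairs (3,7) — 1 pair.

2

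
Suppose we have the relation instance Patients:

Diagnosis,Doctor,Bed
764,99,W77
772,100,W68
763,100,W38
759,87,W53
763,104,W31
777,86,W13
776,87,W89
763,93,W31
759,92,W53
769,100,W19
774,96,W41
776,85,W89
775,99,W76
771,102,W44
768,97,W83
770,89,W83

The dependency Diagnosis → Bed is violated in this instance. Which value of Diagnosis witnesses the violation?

763

Diagnosis=764: 1 row → Bed = W77 ✓
Diagnosis=772: 1 row → Bed = W68 ✓
Diagnosis=763: 3 rows → Bed takes values {W38, W31} — violation
Diagnosis=759: 2 rows → Bed = W53, W53 ✓
Diagnosis=777: 1 row → Bed = W13 ✓
Diagnosis=776: 2 rows → Bed = W89, W89 ✓
Diagnosis=769: 1 row → Bed = W19 ✓
Diagnosis=774: 1 row → Bed = W41 ✓
Diagnosis=775: 1 row → Bed = W76 ✓
Diagnosis=771: 1 row → Bed = W44 ✓
Diagnosis=768: 1 row → Bed = W83 ✓
Diagnosis=770: 1 row → Bed = W83 ✓
The only Diagnosis value with inconsistent Bed is Diagnosis=763.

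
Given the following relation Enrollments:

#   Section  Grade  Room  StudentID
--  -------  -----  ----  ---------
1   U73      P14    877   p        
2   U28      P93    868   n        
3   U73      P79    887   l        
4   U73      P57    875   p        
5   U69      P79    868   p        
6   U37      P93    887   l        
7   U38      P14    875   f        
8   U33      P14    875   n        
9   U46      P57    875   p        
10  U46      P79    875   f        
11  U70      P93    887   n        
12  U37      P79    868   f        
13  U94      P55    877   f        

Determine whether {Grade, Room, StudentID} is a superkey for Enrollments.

Rows 4 and 9 have the same {Grade, Room, StudentID} value (Grade=P57, Room=875, StudentID=p) but are distinct tuples, so {Grade, Room, StudentID} does not determine every attribute — not a superkey.

No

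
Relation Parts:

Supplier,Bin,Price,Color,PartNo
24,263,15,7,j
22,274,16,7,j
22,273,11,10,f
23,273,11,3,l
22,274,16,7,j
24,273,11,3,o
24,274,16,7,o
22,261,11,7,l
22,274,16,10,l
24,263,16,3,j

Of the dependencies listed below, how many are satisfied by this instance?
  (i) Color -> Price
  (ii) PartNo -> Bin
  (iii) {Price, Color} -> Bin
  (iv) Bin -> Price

(i) Color -> Price: Color=7: 5 rows → Price takes values {15, 16, 11} — violation; Color=10: 2 rows → Price takes values {11, 16} — violation; Color=3: 3 rows → Price takes values {11, 16} — violation — fails.
(ii) PartNo -> Bin: PartNo=j: 4 rows → Bin takes values {263, 274} — violation; PartNo=l: 3 rows → Bin takes values {273, 261, 274} — violation; PartNo=o: 2 rows → Bin takes values {273, 274} — violation — fails.
(iii) {Price, Color} -> Bin: every LHS value maps to a single RHS value — holds.
(iv) Bin -> Price: Bin=263: 2 rows → Price takes values {15, 16} — violation — fails.
1 of the 4 dependencies holds.

1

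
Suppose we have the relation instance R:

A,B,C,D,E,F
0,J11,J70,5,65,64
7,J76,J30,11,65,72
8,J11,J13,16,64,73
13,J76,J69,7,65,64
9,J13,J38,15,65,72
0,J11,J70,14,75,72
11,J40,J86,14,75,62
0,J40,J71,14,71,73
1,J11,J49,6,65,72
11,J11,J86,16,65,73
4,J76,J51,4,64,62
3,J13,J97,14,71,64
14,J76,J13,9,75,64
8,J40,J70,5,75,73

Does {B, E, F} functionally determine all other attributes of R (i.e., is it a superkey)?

Yes

All 14 rows have distinct {B, E, F} values, so {B, E, F} → (all attributes) holds and {B, E, F} is a superkey.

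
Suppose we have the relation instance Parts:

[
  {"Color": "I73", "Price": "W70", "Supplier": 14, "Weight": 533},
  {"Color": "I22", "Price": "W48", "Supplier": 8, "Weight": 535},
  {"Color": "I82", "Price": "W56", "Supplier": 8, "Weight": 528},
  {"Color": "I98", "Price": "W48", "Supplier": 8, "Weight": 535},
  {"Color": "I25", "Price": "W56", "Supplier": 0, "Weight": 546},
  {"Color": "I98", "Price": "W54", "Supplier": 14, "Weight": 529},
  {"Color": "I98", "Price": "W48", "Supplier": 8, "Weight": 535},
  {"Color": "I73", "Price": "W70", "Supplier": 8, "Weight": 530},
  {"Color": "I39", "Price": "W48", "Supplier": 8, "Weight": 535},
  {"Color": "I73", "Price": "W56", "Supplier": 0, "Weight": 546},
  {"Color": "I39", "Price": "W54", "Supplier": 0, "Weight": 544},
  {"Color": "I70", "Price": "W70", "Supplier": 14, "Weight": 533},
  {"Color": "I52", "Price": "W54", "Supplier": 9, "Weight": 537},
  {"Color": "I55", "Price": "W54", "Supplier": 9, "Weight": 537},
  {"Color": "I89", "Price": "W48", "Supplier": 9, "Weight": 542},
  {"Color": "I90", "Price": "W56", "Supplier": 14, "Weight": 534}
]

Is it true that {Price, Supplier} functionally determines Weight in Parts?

Yes

(Price=W70, Supplier=14): 2 rows → Weight = 533, 533 ✓
(Price=W48, Supplier=8): 4 rows → Weight = 535, 535, 535, 535 ✓
(Price=W56, Supplier=8): 1 row → Weight = 528 ✓
(Price=W56, Supplier=0): 2 rows → Weight = 546, 546 ✓
(Price=W54, Supplier=14): 1 row → Weight = 529 ✓
(Price=W70, Supplier=8): 1 row → Weight = 530 ✓
(Price=W54, Supplier=0): 1 row → Weight = 544 ✓
(Price=W54, Supplier=9): 2 rows → Weight = 537, 537 ✓
(Price=W48, Supplier=9): 1 row → Weight = 542 ✓
(Price=W56, Supplier=14): 1 row → Weight = 534 ✓
Every {Price, Supplier} value is associated with a single Weight value, so {Price, Supplier} → Weight holds.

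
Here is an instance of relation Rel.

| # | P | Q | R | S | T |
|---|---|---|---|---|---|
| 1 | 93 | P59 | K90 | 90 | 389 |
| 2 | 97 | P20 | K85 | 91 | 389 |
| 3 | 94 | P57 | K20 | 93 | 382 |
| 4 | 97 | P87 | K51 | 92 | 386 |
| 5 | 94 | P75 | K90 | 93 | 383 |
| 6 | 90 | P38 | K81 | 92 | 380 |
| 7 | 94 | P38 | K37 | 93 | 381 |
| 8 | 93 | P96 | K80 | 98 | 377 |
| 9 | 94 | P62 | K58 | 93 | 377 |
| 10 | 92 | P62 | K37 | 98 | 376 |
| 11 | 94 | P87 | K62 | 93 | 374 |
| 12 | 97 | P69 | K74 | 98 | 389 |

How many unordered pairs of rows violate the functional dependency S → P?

S=93: all 5 rows agree on P — 0 pairs.
S=92: violating pairs (4,6) — 1 pair.
S=98: violating pairs (8,10), (8,12), (10,12) — 3 pairs.

4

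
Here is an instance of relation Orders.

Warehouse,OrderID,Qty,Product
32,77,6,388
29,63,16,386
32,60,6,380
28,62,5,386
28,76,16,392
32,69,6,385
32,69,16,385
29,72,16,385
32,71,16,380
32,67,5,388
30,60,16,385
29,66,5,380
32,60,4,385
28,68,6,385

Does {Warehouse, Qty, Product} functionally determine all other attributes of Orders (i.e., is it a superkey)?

Yes

All 14 rows have distinct {Warehouse, Qty, Product} values, so {Warehouse, Qty, Product} → (all attributes) holds and {Warehouse, Qty, Product} is a superkey.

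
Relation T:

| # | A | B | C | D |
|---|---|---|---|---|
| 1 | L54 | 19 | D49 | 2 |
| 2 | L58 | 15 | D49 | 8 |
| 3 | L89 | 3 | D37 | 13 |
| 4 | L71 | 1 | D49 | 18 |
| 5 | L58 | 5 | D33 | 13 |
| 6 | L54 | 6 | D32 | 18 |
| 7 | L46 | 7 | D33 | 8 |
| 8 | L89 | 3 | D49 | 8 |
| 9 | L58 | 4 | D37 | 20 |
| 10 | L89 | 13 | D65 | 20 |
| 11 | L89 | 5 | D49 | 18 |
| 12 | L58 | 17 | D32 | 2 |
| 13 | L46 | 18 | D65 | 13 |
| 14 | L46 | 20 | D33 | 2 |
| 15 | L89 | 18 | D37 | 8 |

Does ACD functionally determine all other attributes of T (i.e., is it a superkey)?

Yes

All 15 rows have distinct ACD values, so ACD → (all attributes) holds and ACD is a superkey.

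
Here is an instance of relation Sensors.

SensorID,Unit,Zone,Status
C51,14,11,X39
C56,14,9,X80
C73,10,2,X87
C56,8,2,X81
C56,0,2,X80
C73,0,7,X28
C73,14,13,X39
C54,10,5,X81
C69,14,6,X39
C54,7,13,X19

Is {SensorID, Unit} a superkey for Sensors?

Yes

All 10 rows have distinct {SensorID, Unit} values, so {SensorID, Unit} → (all attributes) holds and {SensorID, Unit} is a superkey.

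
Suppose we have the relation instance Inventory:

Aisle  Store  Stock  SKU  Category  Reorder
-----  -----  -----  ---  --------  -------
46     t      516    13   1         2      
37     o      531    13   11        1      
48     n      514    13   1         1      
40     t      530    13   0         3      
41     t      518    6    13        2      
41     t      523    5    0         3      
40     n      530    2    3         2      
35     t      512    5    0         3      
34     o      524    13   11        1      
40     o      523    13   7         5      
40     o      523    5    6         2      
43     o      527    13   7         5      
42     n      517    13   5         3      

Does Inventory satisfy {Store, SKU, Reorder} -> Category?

(Store=t, SKU=13, Reorder=2): 1 row → Category = 1 ✓
(Store=o, SKU=13, Reorder=1): 2 rows → Category = 11, 11 ✓
(Store=n, SKU=13, Reorder=1): 1 row → Category = 1 ✓
(Store=t, SKU=13, Reorder=3): 1 row → Category = 0 ✓
(Store=t, SKU=6, Reorder=2): 1 row → Category = 13 ✓
(Store=t, SKU=5, Reorder=3): 2 rows → Category = 0, 0 ✓
(Store=n, SKU=2, Reorder=2): 1 row → Category = 3 ✓
(Store=o, SKU=13, Reorder=5): 2 rows → Category = 7, 7 ✓
(Store=o, SKU=5, Reorder=2): 1 row → Category = 6 ✓
(Store=n, SKU=13, Reorder=3): 1 row → Category = 5 ✓
Every {Store, SKU, Reorder} value is associated with a single Category value, so {Store, SKU, Reorder} -> Category holds.

Yes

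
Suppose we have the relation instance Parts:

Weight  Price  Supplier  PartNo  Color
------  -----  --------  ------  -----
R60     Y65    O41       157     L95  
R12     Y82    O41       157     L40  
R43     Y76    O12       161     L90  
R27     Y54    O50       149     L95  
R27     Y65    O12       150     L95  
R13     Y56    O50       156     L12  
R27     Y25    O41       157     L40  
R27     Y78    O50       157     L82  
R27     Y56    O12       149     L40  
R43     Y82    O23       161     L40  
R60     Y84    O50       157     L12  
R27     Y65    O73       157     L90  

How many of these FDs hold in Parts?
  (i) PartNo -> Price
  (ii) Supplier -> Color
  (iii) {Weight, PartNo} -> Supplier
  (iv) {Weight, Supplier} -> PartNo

(i) PartNo -> Price: PartNo=157: 6 rows → Price takes values {Y65, Y82, Y25, Y78, Y84} — violation; PartNo=161: 2 rows → Price takes values {Y76, Y82} — violation; PartNo=149: 2 rows → Price takes values {Y54, Y56} — violation — fails.
(ii) Supplier -> Color: Supplier=O41: 3 rows → Color takes values {L95, L40} — violation; Supplier=O12: 3 rows → Color takes values {L90, L95, L40} — violation; Supplier=O50: 4 rows → Color takes values {L95, L12, L82} — violation — fails.
(iii) {Weight, PartNo} -> Supplier: (Weight=R60, PartNo=157): 2 rows → Supplier takes values {O41, O50} — violation; (Weight=R43, PartNo=161): 2 rows → Supplier takes values {O12, O23} — violation; (Weight=R27, PartNo=149): 2 rows → Supplier takes values {O50, O12} — violation; (Weight=R27, PartNo=157): 3 rows → Supplier takes values {O41, O50, O73} — violation — fails.
(iv) {Weight, Supplier} -> PartNo: (Weight=R27, Supplier=O50): 2 rows → PartNo takes values {149, 157} — violation; (Weight=R27, Supplier=O12): 2 rows → PartNo takes values {150, 149} — violation — fails.
None of the 4 dependencies hold.

0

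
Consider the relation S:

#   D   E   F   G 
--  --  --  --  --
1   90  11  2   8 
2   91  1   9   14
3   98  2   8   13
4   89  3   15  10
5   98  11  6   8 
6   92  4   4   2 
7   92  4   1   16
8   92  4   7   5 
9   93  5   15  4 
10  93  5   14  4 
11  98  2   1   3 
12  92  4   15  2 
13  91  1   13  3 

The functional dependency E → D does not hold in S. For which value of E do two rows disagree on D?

11

E=11: rows 1, 5 → D takes values {90, 98} — violation
E=1: rows 2, 13 → D = 91, 91 ✓
E=2: rows 3, 11 → D = 98, 98 ✓
E=3: row 4 → D = 89 ✓
E=4: rows 6, 7, 8, 12 → D = 92, 92, 92, 92 ✓
E=5: rows 9, 10 → D = 93, 93 ✓
The only E value with inconsistent D is E=11.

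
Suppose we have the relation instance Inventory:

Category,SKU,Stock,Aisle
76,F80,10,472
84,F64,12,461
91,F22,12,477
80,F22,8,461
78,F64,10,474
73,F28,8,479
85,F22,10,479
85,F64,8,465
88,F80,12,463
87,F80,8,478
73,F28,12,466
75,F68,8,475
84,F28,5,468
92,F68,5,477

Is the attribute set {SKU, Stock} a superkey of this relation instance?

Yes

All 14 rows have distinct {SKU, Stock} values, so {SKU, Stock} → (all attributes) holds and {SKU, Stock} is a superkey.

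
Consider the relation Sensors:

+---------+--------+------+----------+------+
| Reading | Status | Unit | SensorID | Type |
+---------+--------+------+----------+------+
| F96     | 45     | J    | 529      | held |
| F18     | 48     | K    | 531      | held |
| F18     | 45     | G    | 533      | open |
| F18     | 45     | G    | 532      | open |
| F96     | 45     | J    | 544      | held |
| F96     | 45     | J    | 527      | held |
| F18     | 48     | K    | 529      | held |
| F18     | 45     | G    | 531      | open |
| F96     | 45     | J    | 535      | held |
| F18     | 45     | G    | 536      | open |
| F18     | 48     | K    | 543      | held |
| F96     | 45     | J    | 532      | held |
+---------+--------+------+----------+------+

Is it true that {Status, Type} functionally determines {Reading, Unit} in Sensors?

Yes

(Status=45, Type=held): 5 rows → {Reading,Unit} = (F96, J), (F96, J), (F96, J), (F96, J), (F96, J) ✓
(Status=48, Type=held): 3 rows → {Reading,Unit} = (F18, K), (F18, K), (F18, K) ✓
(Status=45, Type=open): 4 rows → {Reading,Unit} = (F18, G), (F18, G), (F18, G), (F18, G) ✓
Every {Status, Type} value is associated with a single {Reading, Unit} value, so {Status, Type} → {Reading, Unit} holds.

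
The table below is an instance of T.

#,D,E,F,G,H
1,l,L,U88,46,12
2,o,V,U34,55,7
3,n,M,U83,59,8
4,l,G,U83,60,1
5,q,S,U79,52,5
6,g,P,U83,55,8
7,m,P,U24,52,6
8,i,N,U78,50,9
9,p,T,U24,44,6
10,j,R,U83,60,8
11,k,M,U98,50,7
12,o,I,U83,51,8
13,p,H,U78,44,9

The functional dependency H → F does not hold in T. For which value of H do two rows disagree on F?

H=12: row 1 → F = U88 ✓
H=7: rows 2, 11 → F takes values {U34, U98} — violation
H=8: rows 3, 6, 10, 12 → F = U83, U83, U83, U83 ✓
H=1: row 4 → F = U83 ✓
H=5: row 5 → F = U79 ✓
H=6: rows 7, 9 → F = U24, U24 ✓
H=9: rows 8, 13 → F = U78, U78 ✓
The only H value with inconsistent F is H=7.

7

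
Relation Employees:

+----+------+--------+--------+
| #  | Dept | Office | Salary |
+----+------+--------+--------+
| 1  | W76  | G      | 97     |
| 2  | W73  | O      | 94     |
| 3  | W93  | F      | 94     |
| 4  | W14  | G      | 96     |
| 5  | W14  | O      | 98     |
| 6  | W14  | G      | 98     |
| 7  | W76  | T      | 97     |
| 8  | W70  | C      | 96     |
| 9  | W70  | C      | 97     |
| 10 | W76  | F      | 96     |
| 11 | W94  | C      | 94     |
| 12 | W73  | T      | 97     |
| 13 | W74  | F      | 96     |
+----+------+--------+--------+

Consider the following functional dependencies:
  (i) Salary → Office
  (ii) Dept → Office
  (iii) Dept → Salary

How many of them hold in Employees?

(i) Salary → Office: Salary=97: rows 1, 7, 9, 12 → Office takes values {G, T, C} — violation; Salary=94: rows 2, 3, 11 → Office takes values {O, F, C} — violation; Salary=96: rows 4, 8, 10, 13 → Office takes values {G, C, F} — violation; Salary=98: rows 5, 6 → Office takes values {O, G} — violation — fails.
(ii) Dept → Office: Dept=W76: rows 1, 7, 10 → Office takes values {G, T, F} — violation; Dept=W73: rows 2, 12 → Office takes values {O, T} — violation; Dept=W14: rows 4, 5, 6 → Office takes values {G, O} — violation — fails.
(iii) Dept → Salary: Dept=W76: rows 1, 7, 10 → Salary takes values {97, 96} — violation; Dept=W73: rows 2, 12 → Salary takes values {94, 97} — violation; Dept=W14: rows 4, 5, 6 → Salary takes values {96, 98} — violation; Dept=W70: rows 8, 9 → Salary takes values {96, 97} — violation — fails.
None of the 3 dependencies hold.

0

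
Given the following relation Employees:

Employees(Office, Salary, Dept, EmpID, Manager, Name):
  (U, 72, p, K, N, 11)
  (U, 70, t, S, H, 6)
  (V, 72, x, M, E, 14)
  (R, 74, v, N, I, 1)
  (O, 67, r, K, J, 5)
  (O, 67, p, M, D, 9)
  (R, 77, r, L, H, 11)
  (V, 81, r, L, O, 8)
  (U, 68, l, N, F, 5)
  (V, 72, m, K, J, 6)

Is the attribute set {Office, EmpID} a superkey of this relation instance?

Yes

All 10 rows have distinct {Office, EmpID} values, so {Office, EmpID} → (all attributes) holds and {Office, EmpID} is a superkey.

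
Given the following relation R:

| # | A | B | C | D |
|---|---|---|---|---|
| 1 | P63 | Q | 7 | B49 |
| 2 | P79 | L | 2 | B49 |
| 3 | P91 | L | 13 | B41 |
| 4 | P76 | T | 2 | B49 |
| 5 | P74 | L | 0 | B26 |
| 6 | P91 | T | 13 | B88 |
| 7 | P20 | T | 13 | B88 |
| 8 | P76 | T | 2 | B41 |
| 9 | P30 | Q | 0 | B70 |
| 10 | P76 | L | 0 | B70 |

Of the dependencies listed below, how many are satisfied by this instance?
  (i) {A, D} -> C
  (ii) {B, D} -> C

2

(i) {A, D} -> C: every LHS value maps to a single RHS value — holds.
(ii) {B, D} -> C: every LHS value maps to a single RHS value — holds.
2 of the 2 dependencies hold.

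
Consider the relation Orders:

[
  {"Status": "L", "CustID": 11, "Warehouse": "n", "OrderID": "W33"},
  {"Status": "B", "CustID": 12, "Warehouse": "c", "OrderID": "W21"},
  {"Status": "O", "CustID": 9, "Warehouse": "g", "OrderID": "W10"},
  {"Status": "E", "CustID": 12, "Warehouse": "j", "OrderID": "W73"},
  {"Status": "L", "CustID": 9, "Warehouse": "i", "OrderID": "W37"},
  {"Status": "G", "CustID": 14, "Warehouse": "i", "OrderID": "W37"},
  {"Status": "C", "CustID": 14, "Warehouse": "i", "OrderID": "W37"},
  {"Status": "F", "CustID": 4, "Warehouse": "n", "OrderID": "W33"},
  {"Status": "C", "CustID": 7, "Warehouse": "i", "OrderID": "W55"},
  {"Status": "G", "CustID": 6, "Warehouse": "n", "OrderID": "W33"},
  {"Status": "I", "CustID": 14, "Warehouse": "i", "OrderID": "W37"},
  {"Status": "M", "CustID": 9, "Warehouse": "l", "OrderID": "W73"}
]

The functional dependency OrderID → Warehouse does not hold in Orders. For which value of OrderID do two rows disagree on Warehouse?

OrderID=W33: 3 rows → Warehouse = n, n, n ✓
OrderID=W21: 1 row → Warehouse = c ✓
OrderID=W10: 1 row → Warehouse = g ✓
OrderID=W73: 2 rows → Warehouse takes values {j, l} — violation
OrderID=W37: 4 rows → Warehouse = i, i, i, i ✓
OrderID=W55: 1 row → Warehouse = i ✓
The only OrderID value with inconsistent Warehouse is OrderID=W73.

W73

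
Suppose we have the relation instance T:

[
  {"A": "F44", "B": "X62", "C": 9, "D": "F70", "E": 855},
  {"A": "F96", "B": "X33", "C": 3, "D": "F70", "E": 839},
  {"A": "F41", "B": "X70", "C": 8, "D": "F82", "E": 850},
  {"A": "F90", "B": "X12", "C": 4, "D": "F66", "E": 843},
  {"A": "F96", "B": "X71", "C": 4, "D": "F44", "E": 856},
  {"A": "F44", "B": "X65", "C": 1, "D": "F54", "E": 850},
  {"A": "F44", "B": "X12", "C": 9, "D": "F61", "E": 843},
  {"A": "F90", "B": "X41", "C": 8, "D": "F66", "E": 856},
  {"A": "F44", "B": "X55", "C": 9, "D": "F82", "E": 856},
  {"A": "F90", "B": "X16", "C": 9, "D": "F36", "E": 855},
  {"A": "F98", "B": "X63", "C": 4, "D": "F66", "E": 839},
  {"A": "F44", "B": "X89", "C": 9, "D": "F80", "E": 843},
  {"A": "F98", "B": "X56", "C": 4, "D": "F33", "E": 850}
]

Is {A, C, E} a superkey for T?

Two distinct rows share (A=F44, C=9, E=843), so {A, C, E} does not determine every attribute — not a superkey.

No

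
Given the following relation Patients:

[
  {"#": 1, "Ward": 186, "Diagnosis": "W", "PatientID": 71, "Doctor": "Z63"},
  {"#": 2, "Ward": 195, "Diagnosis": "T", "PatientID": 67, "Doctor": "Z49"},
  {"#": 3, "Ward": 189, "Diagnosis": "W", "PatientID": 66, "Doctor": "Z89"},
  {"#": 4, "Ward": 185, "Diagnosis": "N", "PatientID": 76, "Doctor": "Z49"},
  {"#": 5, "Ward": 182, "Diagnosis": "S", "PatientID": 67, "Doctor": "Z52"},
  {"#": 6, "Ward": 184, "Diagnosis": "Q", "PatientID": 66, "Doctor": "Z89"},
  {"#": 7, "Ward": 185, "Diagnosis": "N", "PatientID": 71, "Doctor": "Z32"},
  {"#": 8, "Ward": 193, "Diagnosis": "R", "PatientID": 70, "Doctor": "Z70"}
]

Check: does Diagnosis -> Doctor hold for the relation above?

Diagnosis=W: rows 1, 3 → Doctor takes values {Z63, Z89} — violation
Diagnosis=T: row 2 → Doctor = Z49 ✓
Diagnosis=N: rows 4, 7 → Doctor takes values {Z49, Z32} — violation
Diagnosis=S: row 5 → Doctor = Z52 ✓
Diagnosis=Q: row 6 → Doctor = Z89 ✓
Diagnosis=R: row 8 → Doctor = Z70 ✓
Two rows agree on Diagnosis but differ on Doctor, so Diagnosis -> Doctor does not hold.

No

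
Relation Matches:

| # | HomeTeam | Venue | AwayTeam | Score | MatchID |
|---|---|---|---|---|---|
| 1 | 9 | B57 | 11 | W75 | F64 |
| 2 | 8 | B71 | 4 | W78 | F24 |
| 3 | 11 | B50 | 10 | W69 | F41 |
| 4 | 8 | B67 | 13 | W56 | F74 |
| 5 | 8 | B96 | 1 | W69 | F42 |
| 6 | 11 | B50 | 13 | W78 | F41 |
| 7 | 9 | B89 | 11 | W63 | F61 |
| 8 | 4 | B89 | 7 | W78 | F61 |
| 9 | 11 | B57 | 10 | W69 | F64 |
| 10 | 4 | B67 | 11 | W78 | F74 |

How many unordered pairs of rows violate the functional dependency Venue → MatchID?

0

Venue=B57: all 2 rows agree on MatchID — 0 pairs.
Venue=B50: all 2 rows agree on MatchID — 0 pairs.
Venue=B67: all 2 rows agree on MatchID — 0 pairs.
Venue=B89: all 2 rows agree on MatchID — 0 pairs.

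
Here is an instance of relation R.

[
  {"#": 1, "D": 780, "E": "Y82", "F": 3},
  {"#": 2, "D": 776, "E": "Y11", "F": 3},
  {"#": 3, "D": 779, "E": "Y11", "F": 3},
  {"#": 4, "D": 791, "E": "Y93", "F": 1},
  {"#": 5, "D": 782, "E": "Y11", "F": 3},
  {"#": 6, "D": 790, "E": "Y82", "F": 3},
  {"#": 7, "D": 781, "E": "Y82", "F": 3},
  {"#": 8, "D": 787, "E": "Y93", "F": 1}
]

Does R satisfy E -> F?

Yes

E=Y82: rows 1, 6, 7 → F = 3, 3, 3 ✓
E=Y11: rows 2, 3, 5 → F = 3, 3, 3 ✓
E=Y93: rows 4, 8 → F = 1, 1 ✓
Every E value is associated with a single F value, so E -> F holds.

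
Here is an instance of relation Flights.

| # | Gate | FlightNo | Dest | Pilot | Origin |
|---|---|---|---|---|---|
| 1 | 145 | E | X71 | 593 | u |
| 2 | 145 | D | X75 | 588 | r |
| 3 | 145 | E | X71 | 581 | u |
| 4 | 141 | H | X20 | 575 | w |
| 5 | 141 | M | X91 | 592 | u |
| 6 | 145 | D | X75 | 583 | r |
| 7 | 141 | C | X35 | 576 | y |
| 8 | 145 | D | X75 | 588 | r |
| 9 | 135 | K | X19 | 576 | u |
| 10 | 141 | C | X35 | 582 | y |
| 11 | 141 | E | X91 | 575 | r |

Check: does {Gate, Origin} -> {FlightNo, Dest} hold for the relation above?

(Gate=145, Origin=u): rows 1, 3 → {FlightNo,Dest} = (E, X71), (E, X71) ✓
(Gate=145, Origin=r): rows 2, 6, 8 → {FlightNo,Dest} = (D, X75), (D, X75), (D, X75) ✓
(Gate=141, Origin=w): row 4 → {FlightNo,Dest} = (H, X20) ✓
(Gate=141, Origin=u): row 5 → {FlightNo,Dest} = (M, X91) ✓
(Gate=141, Origin=y): rows 7, 10 → {FlightNo,Dest} = (C, X35), (C, X35) ✓
(Gate=135, Origin=u): row 9 → {FlightNo,Dest} = (K, X19) ✓
(Gate=141, Origin=r): row 11 → {FlightNo,Dest} = (E, X91) ✓
Every {Gate, Origin} value is associated with a single {FlightNo, Dest} value, so {Gate, Origin} -> {FlightNo, Dest} holds.

Yes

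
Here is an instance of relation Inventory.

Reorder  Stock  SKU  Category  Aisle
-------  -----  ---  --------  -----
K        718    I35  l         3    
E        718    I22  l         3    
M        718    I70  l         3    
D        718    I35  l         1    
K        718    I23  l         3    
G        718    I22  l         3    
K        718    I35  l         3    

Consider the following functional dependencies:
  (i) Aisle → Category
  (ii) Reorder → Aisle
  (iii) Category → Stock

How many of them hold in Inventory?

3

(i) Aisle → Category: every LHS value maps to a single RHS value — holds.
(ii) Reorder → Aisle: every LHS value maps to a single RHS value — holds.
(iii) Category → Stock: every LHS value maps to a single RHS value — holds.
3 of the 3 dependencies hold.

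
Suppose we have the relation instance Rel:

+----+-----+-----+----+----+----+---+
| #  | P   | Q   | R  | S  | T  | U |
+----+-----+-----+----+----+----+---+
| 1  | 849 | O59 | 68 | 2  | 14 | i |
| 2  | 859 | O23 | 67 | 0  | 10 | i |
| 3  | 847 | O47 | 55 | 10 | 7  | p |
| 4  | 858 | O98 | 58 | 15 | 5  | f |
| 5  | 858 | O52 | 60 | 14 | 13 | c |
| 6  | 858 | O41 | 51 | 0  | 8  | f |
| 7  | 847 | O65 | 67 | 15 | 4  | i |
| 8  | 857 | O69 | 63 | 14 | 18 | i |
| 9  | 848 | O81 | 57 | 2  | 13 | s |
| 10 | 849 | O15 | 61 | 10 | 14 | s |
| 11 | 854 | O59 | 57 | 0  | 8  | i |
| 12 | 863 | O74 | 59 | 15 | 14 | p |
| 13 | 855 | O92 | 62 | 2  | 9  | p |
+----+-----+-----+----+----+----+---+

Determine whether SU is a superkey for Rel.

No

Rows 2 and 11 have the same SU value (S=0, U=i) but are distinct tuples, so SU does not determine every attribute — not a superkey.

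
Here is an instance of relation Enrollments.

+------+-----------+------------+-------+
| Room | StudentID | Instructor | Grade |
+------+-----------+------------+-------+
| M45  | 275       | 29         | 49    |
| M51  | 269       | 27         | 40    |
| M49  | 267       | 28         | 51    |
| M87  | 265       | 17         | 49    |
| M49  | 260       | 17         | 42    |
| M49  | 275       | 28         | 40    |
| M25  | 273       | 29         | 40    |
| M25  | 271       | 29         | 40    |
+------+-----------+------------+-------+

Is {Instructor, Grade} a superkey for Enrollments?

Two distinct rows share (Instructor=29, Grade=40), so {Instructor, Grade} does not determine every attribute — not a superkey.

No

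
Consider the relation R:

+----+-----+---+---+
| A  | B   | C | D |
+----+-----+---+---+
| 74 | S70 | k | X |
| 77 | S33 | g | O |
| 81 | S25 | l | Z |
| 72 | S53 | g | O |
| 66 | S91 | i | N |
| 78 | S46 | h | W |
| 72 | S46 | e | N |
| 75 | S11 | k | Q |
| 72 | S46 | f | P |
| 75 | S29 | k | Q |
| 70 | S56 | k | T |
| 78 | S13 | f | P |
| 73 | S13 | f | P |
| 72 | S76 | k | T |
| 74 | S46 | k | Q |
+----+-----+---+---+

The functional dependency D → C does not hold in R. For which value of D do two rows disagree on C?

N

D=X: 1 row → C = k ✓
D=O: 2 rows → C = g, g ✓
D=Z: 1 row → C = l ✓
D=N: 2 rows → C takes values {i, e} — violation
D=W: 1 row → C = h ✓
D=Q: 3 rows → C = k, k, k ✓
D=P: 3 rows → C = f, f, f ✓
D=T: 2 rows → C = k, k ✓
The only D value with inconsistent C is D=N.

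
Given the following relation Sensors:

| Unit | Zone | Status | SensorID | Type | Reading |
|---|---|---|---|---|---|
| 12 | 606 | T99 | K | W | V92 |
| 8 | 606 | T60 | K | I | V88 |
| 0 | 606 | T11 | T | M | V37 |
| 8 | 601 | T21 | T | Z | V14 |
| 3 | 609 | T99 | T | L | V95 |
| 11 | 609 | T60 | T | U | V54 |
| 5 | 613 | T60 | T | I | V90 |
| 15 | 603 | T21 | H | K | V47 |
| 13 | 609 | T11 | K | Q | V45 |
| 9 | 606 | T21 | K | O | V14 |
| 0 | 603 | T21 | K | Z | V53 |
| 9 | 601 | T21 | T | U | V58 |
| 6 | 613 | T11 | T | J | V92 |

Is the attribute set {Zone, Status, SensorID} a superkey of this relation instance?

Two distinct rows share (Zone=601, Status=T21, SensorID=T), so {Zone, Status, SensorID} does not determine every attribute — not a superkey.

No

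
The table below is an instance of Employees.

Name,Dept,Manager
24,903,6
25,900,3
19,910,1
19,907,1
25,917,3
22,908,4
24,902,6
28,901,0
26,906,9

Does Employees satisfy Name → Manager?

Yes

Name=24: 2 rows → Manager = 6, 6 ✓
Name=25: 2 rows → Manager = 3, 3 ✓
Name=19: 2 rows → Manager = 1, 1 ✓
Name=22: 1 row → Manager = 4 ✓
Name=28: 1 row → Manager = 0 ✓
Name=26: 1 row → Manager = 9 ✓
Every Name value is associated with a single Manager value, so Name → Manager holds.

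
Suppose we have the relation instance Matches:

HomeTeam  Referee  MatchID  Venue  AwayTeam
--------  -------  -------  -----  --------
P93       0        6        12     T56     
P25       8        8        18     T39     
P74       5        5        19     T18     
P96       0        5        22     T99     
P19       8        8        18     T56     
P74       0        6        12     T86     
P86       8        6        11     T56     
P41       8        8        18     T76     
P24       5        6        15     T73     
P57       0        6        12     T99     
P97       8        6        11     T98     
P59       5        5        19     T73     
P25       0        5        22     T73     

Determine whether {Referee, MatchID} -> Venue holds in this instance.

(Referee=0, MatchID=6): 3 rows → Venue = 12, 12, 12 ✓
(Referee=8, MatchID=8): 3 rows → Venue = 18, 18, 18 ✓
(Referee=5, MatchID=5): 2 rows → Venue = 19, 19 ✓
(Referee=0, MatchID=5): 2 rows → Venue = 22, 22 ✓
(Referee=8, MatchID=6): 2 rows → Venue = 11, 11 ✓
(Referee=5, MatchID=6): 1 row → Venue = 15 ✓
Every {Referee, MatchID} value is associated with a single Venue value, so {Referee, MatchID} -> Venue holds.

Yes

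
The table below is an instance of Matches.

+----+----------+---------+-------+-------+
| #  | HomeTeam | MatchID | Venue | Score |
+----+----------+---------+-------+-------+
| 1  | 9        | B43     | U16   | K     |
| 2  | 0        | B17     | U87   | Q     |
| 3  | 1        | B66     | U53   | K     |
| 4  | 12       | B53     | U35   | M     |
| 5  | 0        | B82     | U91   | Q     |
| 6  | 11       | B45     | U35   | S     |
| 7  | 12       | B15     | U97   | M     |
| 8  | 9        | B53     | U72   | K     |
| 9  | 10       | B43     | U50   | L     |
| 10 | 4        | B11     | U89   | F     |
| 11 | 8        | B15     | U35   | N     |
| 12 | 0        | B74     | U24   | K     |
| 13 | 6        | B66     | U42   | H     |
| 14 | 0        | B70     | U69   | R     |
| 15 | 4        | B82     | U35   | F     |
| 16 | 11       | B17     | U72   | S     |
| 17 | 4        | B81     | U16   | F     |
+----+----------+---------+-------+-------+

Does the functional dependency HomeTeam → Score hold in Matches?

No

HomeTeam=9: rows 1, 8 → Score = K, K ✓
HomeTeam=0: rows 2, 5, 12, 14 → Score takes values {Q, K, R} — violation
HomeTeam=1: row 3 → Score = K ✓
HomeTeam=12: rows 4, 7 → Score = M, M ✓
HomeTeam=11: rows 6, 16 → Score = S, S ✓
HomeTeam=10: row 9 → Score = L ✓
HomeTeam=4: rows 10, 15, 17 → Score = F, F, F ✓
HomeTeam=8: row 11 → Score = N ✓
HomeTeam=6: row 13 → Score = H ✓
Two rows agree on HomeTeam but differ on Score, so HomeTeam → Score does not hold.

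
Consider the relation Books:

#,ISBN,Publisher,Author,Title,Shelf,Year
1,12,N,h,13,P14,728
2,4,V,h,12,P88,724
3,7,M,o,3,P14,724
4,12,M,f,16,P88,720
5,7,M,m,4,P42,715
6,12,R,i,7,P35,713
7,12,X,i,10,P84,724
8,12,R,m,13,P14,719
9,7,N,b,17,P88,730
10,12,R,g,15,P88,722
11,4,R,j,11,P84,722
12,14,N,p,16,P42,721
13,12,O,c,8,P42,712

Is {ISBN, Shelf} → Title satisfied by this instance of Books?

No

(ISBN=12, Shelf=P14): rows 1, 8 → Title = 13, 13 ✓
(ISBN=4, Shelf=P88): row 2 → Title = 12 ✓
(ISBN=7, Shelf=P14): row 3 → Title = 3 ✓
(ISBN=12, Shelf=P88): rows 4, 10 → Title takes values {16, 15} — violation
(ISBN=7, Shelf=P42): row 5 → Title = 4 ✓
(ISBN=12, Shelf=P35): row 6 → Title = 7 ✓
(ISBN=12, Shelf=P84): row 7 → Title = 10 ✓
(ISBN=7, Shelf=P88): row 9 → Title = 17 ✓
(ISBN=4, Shelf=P84): row 11 → Title = 11 ✓
(ISBN=14, Shelf=P42): row 12 → Title = 16 ✓
(ISBN=12, Shelf=P42): row 13 → Title = 8 ✓
Two rows agree on {ISBN, Shelf} but differ on Title, so {ISBN, Shelf} → Title does not hold.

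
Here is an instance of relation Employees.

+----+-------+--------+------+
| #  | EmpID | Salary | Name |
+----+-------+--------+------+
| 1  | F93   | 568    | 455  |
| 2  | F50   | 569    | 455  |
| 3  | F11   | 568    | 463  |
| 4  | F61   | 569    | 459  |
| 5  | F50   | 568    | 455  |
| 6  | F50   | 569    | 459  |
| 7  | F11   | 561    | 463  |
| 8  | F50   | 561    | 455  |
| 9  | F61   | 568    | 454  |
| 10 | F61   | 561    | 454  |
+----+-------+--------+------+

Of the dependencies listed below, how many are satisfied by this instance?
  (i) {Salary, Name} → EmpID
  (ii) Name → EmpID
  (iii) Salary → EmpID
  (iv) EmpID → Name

0

(i) {Salary, Name} → EmpID: (Salary=568, Name=455): rows 1, 5 → EmpID takes values {F93, F50} — violation; (Salary=569, Name=459): rows 4, 6 → EmpID takes values {F61, F50} — violation — fails.
(ii) Name → EmpID: Name=455: rows 1, 2, 5, 8 → EmpID takes values {F93, F50} — violation; Name=459: rows 4, 6 → EmpID takes values {F61, F50} — violation — fails.
(iii) Salary → EmpID: Salary=568: rows 1, 3, 5, 9 → EmpID takes values {F93, F11, F50, F61} — violation; Salary=569: rows 2, 4, 6 → EmpID takes values {F50, F61} — violation; Salary=561: rows 7, 8, 10 → EmpID takes values {F11, F50, F61} — violation — fails.
(iv) EmpID → Name: EmpID=F50: rows 2, 5, 6, 8 → Name takes values {455, 459} — violation; EmpID=F61: rows 4, 9, 10 → Name takes values {459, 454} — violation — fails.
None of the 4 dependencies hold.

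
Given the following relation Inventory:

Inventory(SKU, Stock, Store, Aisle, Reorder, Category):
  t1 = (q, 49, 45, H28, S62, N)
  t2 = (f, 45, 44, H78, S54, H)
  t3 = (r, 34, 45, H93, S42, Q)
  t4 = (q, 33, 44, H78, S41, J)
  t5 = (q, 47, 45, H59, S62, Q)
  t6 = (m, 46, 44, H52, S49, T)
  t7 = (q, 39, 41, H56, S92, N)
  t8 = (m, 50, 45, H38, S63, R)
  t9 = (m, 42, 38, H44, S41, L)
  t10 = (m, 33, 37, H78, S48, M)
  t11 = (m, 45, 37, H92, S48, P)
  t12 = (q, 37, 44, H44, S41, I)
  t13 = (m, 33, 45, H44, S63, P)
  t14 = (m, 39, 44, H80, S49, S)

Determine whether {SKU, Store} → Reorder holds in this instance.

(SKU=q, Store=45): rows 1, 5 → Reorder = S62, S62 ✓
(SKU=f, Store=44): row 2 → Reorder = S54 ✓
(SKU=r, Store=45): row 3 → Reorder = S42 ✓
(SKU=q, Store=44): rows 4, 12 → Reorder = S41, S41 ✓
(SKU=m, Store=44): rows 6, 14 → Reorder = S49, S49 ✓
(SKU=q, Store=41): row 7 → Reorder = S92 ✓
(SKU=m, Store=45): rows 8, 13 → Reorder = S63, S63 ✓
(SKU=m, Store=38): row 9 → Reorder = S41 ✓
(SKU=m, Store=37): rows 10, 11 → Reorder = S48, S48 ✓
Every {SKU, Store} value is associated with a single Reorder value, so {SKU, Store} → Reorder holds.

Yes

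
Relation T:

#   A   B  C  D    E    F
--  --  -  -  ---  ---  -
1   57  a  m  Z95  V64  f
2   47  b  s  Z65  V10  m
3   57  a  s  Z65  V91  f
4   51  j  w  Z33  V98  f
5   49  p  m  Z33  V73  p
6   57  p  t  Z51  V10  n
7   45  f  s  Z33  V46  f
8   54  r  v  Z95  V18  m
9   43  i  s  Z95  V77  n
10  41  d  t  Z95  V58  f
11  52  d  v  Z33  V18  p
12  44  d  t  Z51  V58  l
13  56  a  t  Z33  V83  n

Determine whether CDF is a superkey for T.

Yes

All 13 rows have distinct CDF values, so CDF → (all attributes) holds and CDF is a superkey.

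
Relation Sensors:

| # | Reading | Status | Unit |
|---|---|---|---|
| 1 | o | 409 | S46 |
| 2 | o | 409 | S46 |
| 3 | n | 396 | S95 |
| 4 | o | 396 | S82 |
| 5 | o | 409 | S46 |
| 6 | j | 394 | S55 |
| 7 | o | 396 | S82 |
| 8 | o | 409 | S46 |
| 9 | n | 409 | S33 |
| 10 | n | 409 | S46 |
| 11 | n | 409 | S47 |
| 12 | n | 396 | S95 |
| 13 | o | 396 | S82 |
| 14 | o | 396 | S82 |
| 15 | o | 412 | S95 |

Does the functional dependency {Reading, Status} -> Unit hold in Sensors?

(Reading=o, Status=409): rows 1, 2, 5, 8 → Unit = S46, S46, S46, S46 ✓
(Reading=n, Status=396): rows 3, 12 → Unit = S95, S95 ✓
(Reading=o, Status=396): rows 4, 7, 13, 14 → Unit = S82, S82, S82, S82 ✓
(Reading=j, Status=394): row 6 → Unit = S55 ✓
(Reading=n, Status=409): rows 9, 10, 11 → Unit takes values {S33, S46, S47} — violation
(Reading=o, Status=412): row 15 → Unit = S95 ✓
Two rows agree on {Reading, Status} but differ on Unit, so {Reading, Status} -> Unit does not hold.

No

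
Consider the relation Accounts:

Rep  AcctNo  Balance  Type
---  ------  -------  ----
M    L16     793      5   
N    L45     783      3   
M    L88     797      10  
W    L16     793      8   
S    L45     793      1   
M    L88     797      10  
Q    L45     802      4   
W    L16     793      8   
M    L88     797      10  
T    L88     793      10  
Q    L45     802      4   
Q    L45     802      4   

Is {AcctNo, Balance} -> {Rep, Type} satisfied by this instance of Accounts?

No

(AcctNo=L16, Balance=793): 3 rows → {Rep,Type} takes values {(M, 5), (W, 8)} — violation
(AcctNo=L45, Balance=783): 1 row → {Rep,Type} = (N, 3) ✓
(AcctNo=L88, Balance=797): 3 rows → {Rep,Type} = (M, 10), (M, 10), (M, 10) ✓
(AcctNo=L45, Balance=793): 1 row → {Rep,Type} = (S, 1) ✓
(AcctNo=L45, Balance=802): 3 rows → {Rep,Type} = (Q, 4), (Q, 4), (Q, 4) ✓
(AcctNo=L88, Balance=793): 1 row → {Rep,Type} = (T, 10) ✓
Two rows agree on {AcctNo, Balance} but differ on {Rep, Type}, so {AcctNo, Balance} -> {Rep, Type} does not hold.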